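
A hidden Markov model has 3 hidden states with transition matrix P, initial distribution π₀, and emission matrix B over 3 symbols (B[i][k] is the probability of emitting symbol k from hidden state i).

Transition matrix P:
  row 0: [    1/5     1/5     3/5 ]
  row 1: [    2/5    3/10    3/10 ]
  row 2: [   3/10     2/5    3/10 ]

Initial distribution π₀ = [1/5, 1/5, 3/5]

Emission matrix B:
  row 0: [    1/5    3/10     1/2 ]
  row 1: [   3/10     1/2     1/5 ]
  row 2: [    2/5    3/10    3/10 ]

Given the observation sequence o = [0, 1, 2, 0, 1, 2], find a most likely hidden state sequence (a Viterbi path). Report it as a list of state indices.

t=0: δ = [4.000e-02, 6.000e-02, 2.400e-01]  (obs o_0=0)
t=1: δ = [2.160e-02, 4.800e-02, 2.160e-02]  ψ = [2, 2, 2]  (obs o_1=1)
t=2: δ = [9.600e-03, 2.880e-03, 4.320e-03]  ψ = [1, 1, 1]  (obs o_2=2)
t=3: δ = [3.840e-04, 5.760e-04, 2.304e-03]  ψ = [0, 0, 0]  (obs o_3=0)
t=4: δ = [2.074e-04, 4.608e-04, 2.074e-04]  ψ = [2, 2, 2]  (obs o_4=1)
t=5: δ = [9.216e-05, 2.765e-05, 4.147e-05]  ψ = [1, 1, 1]  (obs o_5=2)
backtrack: best end state = 0; path = [2, 1, 0, 2, 1, 0]

path = [2, 1, 0, 2, 1, 0]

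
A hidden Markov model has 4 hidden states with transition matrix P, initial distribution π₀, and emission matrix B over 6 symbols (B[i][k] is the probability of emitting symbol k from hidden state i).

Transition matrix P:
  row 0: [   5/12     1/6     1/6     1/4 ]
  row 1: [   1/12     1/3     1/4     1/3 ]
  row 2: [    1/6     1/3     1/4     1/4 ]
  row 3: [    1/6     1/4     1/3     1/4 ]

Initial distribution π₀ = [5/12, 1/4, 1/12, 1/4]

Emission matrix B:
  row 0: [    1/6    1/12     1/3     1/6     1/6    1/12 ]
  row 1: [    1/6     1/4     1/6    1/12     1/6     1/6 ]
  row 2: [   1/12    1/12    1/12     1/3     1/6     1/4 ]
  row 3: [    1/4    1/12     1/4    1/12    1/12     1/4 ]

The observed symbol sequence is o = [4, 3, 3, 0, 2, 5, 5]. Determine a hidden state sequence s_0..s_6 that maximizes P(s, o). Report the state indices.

path = [0, 0, 0, 0, 0, 3, 2]

t=0: δ = [6.944e-02, 4.167e-02, 1.389e-02, 2.083e-02]  (obs o_0=4)
t=1: δ = [4.823e-03, 1.157e-03, 3.858e-03, 1.447e-03]  ψ = [0, 1, 0, 0]  (obs o_1=3)
t=2: δ = [3.349e-04, 1.072e-04, 3.215e-04, 1.005e-04]  ψ = [0, 2, 2, 0]  (obs o_2=3)
t=3: δ = [2.326e-05, 1.786e-05, 6.698e-06, 2.093e-05]  ψ = [0, 2, 2, 0]  (obs o_3=0)
t=4: δ = [3.230e-06, 9.923e-07, 5.814e-07, 1.488e-06]  ψ = [0, 1, 3, 1]  (obs o_4=2)
t=5: δ = [1.122e-07, 8.973e-08, 1.346e-07, 2.019e-07]  ψ = [0, 0, 0, 0]  (obs o_5=5)
t=6: δ = [3.894e-09, 8.412e-09, 1.682e-08, 1.262e-08]  ψ = [0, 3, 3, 3]  (obs o_6=5)
backtrack: best end state = 2; path = [0, 0, 0, 0, 0, 3, 2]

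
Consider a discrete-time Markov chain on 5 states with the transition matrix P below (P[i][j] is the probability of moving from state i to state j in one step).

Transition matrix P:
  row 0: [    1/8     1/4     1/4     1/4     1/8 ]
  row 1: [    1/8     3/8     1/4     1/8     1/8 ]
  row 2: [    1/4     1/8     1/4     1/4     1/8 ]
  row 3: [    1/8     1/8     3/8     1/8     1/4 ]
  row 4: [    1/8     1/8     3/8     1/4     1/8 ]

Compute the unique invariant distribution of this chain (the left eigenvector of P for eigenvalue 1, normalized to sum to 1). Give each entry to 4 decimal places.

π = [0.1617, 0.1936, 0.2938, 0.2007, 0.1501]

Balance equations π_j = Σ_i π_i·P[i][j]:
  π_0 = 1/8·π_0 + 1/8·π_1 + 1/4·π_2 + 1/8·π_3 + 1/8·π_4
  π_1 = 1/4·π_0 + 3/8·π_1 + 1/8·π_2 + 1/8·π_3 + 1/8·π_4
  π_2 = 1/4·π_0 + 1/4·π_1 + 1/4·π_2 + 3/8·π_3 + 3/8·π_4
  π_3 = 1/4·π_0 + 1/8·π_1 + 1/4·π_2 + 1/8·π_3 + 1/4·π_4
  normalize: π_0 + π_1 + π_2 + π_3 + π_4 = 1
Solving the linear system gives exactly π = [71/439, 85/439, 129/439, 793/3951, 593/3951].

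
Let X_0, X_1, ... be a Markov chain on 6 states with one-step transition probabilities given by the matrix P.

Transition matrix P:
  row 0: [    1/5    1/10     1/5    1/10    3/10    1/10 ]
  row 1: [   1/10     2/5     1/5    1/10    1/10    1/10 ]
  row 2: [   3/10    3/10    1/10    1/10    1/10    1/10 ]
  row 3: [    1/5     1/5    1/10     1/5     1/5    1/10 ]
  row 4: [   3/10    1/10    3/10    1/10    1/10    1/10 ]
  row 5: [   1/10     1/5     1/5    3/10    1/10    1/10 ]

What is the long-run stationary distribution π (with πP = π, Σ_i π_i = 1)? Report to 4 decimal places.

Balance equations π_j = Σ_i π_i·P[i][j]:
  π_0 = 1/5·π_0 + 1/10·π_1 + 3/10·π_2 + 1/5·π_3 + 3/10·π_4 + 1/10·π_5
  π_1 = 1/10·π_0 + 2/5·π_1 + 3/10·π_2 + 1/5·π_3 + 1/10·π_4 + 1/5·π_5
  π_2 = 1/5·π_0 + 1/5·π_1 + 1/10·π_2 + 1/10·π_3 + 3/10·π_4 + 1/5·π_5
  π_3 = 1/10·π_0 + 1/10·π_1 + 1/10·π_2 + 1/5·π_3 + 1/10·π_4 + 3/10·π_5
  π_4 = 3/10·π_0 + 1/10·π_1 + 1/10·π_2 + 1/5·π_3 + 1/10·π_4 + 1/10·π_5
  normalize: π_0 + π_1 + π_2 + π_3 + π_4 + π_5 = 1
Solving the linear system gives exactly π = [473/2355, 359/1570, 173/942, 2/15, 241/1570, 1/10].

π = [0.2008, 0.2287, 0.1837, 0.1333, 0.1535, 0.1000]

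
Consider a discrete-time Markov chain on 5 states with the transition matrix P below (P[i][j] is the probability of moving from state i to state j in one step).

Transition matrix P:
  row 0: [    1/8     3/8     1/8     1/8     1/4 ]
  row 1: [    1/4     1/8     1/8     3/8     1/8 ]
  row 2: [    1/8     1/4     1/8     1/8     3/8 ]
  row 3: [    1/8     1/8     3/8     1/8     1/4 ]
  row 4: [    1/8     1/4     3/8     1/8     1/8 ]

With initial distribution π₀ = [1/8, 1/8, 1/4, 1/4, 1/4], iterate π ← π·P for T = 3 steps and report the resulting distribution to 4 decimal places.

π = [0.1526, 0.2190, 0.2261, 0.1802, 0.2222]

t=0: π = [0.1250, 0.1250, 0.2500, 0.2500, 0.2500]
t=1: π = [0.1406, 0.2188, 0.2500, 0.1563, 0.2344]
t=2: π = [0.1523, 0.2207, 0.2227, 0.1797, 0.2246]
t=3: π = [0.1526, 0.2190, 0.2261, 0.1802, 0.2222]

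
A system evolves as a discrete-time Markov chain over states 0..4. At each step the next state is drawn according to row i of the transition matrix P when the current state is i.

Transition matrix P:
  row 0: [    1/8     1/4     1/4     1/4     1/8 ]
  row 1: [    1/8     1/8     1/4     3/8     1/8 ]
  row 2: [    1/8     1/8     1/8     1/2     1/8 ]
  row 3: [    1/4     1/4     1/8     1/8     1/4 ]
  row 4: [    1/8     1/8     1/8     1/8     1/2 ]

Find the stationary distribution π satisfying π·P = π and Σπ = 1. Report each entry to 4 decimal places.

Balance equations π_j = Σ_i π_i·P[i][j]:
  π_0 = 1/8·π_0 + 1/8·π_1 + 1/8·π_2 + 1/4·π_3 + 1/8·π_4
  π_1 = 1/4·π_0 + 1/8·π_1 + 1/8·π_2 + 1/4·π_3 + 1/8·π_4
  π_2 = 1/4·π_0 + 1/4·π_1 + 1/8·π_2 + 1/8·π_3 + 1/8·π_4
  π_3 = 1/4·π_0 + 3/8·π_1 + 1/2·π_2 + 1/8·π_3 + 1/8·π_4
  normalize: π_0 + π_1 + π_2 + π_3 + π_4 = 1
Solving the linear system gives exactly π = [200/1279, 225/1279, 213/1279, 321/1279, 320/1279].

π = [0.1564, 0.1759, 0.1665, 0.2510, 0.2502]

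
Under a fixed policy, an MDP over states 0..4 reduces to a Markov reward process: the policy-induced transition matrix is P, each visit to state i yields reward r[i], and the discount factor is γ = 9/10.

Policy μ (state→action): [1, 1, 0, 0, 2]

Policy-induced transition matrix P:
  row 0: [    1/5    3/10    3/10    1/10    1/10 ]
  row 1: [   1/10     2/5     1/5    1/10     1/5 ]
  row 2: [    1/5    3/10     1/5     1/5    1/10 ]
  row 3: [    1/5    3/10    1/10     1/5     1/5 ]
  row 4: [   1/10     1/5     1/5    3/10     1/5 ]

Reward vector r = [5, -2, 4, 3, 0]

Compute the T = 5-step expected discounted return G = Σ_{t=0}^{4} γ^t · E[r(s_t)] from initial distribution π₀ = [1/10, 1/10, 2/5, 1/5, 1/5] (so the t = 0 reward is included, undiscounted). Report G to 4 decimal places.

G = 7.1243

t=0: π = [0.1000, 0.1000, 0.4000, 0.2000, 0.2000], E[r] = 2.5000, γ^t·E[r] = 2.500000, running G = 2.500000
t=1: π = [0.1700, 0.2900, 0.1900, 0.2000, 0.1500], E[r] = 1.6300, γ^t·E[r] = 1.467000, running G = 3.967000
t=2: π = [0.1560, 0.3140, 0.1970, 0.1690, 0.1640], E[r] = 1.4470, γ^t·E[r] = 1.172070, running G = 5.139070
t=3: π = [0.1522, 0.3150, 0.1987, 0.1694, 0.1647], E[r] = 1.4340, γ^t·E[r] = 1.045386, running G = 6.184456
t=4: π = [0.1520, 0.3150, 0.1983, 0.1698, 0.1649], E[r] = 1.4325, γ^t·E[r] = 0.939837, running G = 7.124293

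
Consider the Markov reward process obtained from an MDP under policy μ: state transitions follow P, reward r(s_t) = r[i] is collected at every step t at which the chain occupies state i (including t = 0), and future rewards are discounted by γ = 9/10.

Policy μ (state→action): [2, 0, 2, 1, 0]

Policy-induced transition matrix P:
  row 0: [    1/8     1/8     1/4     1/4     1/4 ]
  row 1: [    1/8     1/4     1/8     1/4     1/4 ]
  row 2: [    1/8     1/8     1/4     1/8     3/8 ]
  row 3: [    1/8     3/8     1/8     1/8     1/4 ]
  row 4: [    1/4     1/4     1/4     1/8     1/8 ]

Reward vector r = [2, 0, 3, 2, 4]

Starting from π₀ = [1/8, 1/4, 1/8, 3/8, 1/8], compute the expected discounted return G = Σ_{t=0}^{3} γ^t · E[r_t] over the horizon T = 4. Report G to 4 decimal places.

t=0: π = [0.1250, 0.2500, 0.1250, 0.3750, 0.1250], E[r] = 1.8750, γ^t·E[r] = 1.875000, running G = 1.875000
t=1: π = [0.1406, 0.2656, 0.1719, 0.1719, 0.2500], E[r] = 2.1406, γ^t·E[r] = 1.926563, running G = 3.801563
t=2: π = [0.1563, 0.2324, 0.1953, 0.1758, 0.2402], E[r] = 2.2109, γ^t·E[r] = 1.790859, running G = 5.592422
t=3: π = [0.1550, 0.2280, 0.1990, 0.1736, 0.2444], E[r] = 2.2317, γ^t·E[r] = 1.626902, running G = 7.219323

G = 7.2193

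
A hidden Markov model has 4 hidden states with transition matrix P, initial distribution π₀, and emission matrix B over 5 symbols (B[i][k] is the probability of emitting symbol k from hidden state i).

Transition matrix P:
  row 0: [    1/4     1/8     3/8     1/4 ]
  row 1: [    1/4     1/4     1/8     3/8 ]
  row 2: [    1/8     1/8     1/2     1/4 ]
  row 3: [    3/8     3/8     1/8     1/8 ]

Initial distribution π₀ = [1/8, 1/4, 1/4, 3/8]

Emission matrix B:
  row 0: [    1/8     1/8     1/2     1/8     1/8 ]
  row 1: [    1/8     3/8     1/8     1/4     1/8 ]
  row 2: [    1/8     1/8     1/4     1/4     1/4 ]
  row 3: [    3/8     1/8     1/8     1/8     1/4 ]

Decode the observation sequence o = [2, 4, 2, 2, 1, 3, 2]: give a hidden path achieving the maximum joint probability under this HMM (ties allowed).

t=0: δ = [6.250e-02, 3.125e-02, 6.250e-02, 4.688e-02]  (obs o_0=2)
t=1: δ = [2.197e-03, 2.197e-03, 7.812e-03, 3.906e-03]  ψ = [3, 3, 2, 0]  (obs o_1=4)
t=2: δ = [7.324e-04, 1.831e-04, 9.766e-04, 2.441e-04]  ψ = [3, 3, 2, 2]  (obs o_2=2)
t=3: δ = [9.155e-05, 1.526e-05, 1.221e-04, 3.052e-05]  ψ = [0, 2, 2, 2]  (obs o_3=2)
t=4: δ = [2.861e-06, 5.722e-06, 7.629e-06, 3.815e-06]  ψ = [0, 2, 2, 2]  (obs o_4=1)
t=5: δ = [1.788e-07, 3.576e-07, 9.537e-07, 2.682e-07]  ψ = [1, 1, 2, 1]  (obs o_5=3)
t=6: δ = [5.960e-08, 1.490e-08, 1.192e-07, 2.980e-08]  ψ = [2, 2, 2, 2]  (obs o_6=2)
backtrack: best end state = 2; path = [2, 2, 2, 2, 2, 2, 2]

path = [2, 2, 2, 2, 2, 2, 2]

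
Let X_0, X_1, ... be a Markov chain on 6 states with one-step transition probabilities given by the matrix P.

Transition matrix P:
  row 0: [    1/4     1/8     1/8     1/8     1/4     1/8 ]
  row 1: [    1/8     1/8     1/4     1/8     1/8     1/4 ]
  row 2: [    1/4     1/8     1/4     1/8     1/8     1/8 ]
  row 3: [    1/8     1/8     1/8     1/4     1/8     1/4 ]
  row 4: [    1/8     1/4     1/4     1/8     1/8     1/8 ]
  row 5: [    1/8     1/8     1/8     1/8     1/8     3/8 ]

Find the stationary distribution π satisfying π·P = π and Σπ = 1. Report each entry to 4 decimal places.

π = [0.1692, 0.1433, 0.1842, 0.1429, 0.1461, 0.2144]

Balance equations π_j = Σ_i π_i·P[i][j]:
  π_0 = 1/4·π_0 + 1/8·π_1 + 1/4·π_2 + 1/8·π_3 + 1/8·π_4 + 1/8·π_5
  π_1 = 1/8·π_0 + 1/8·π_1 + 1/8·π_2 + 1/8·π_3 + 1/4·π_4 + 1/8·π_5
  π_2 = 1/8·π_0 + 1/4·π_1 + 1/4·π_2 + 1/8·π_3 + 1/4·π_4 + 1/8·π_5
  π_3 = 1/8·π_0 + 1/8·π_1 + 1/8·π_2 + 1/4·π_3 + 1/8·π_4 + 1/8·π_5
  π_4 = 1/4·π_0 + 1/8·π_1 + 1/8·π_2 + 1/8·π_3 + 1/8·π_4 + 1/8·π_5
  normalize: π_0 + π_1 + π_2 + π_3 + π_4 + π_5 = 1
Solving the linear system gives exactly π = [529/3127, 448/3127, 576/3127, 1/7, 457/3127, 4692/21889].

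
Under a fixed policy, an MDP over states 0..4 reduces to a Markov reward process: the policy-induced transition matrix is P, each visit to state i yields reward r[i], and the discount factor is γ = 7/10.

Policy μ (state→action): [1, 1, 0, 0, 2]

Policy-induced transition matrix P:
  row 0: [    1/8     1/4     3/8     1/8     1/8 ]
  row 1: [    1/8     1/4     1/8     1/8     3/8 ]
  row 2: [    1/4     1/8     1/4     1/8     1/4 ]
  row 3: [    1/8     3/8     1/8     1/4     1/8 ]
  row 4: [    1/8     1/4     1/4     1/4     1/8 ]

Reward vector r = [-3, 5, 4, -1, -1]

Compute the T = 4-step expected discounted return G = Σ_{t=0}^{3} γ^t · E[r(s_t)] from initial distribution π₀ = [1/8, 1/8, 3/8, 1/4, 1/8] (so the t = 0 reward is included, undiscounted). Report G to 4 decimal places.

G = 3.2301

t=0: π = [0.1250, 0.1250, 0.3750, 0.2500, 0.1250], E[r] = 1.3750, γ^t·E[r] = 1.375000, running G = 1.375000
t=1: π = [0.1719, 0.2344, 0.2188, 0.1719, 0.2031], E[r] = 1.1563, γ^t·E[r] = 0.809375, running G = 2.184375
t=2: π = [0.1523, 0.2441, 0.2207, 0.1719, 0.2109], E[r] = 1.2637, γ^t·E[r] = 0.619199, running G = 2.803574
t=3: π = [0.1526, 0.2439, 0.2170, 0.1729, 0.2136], E[r] = 1.2434, γ^t·E[r] = 0.426489, running G = 3.230063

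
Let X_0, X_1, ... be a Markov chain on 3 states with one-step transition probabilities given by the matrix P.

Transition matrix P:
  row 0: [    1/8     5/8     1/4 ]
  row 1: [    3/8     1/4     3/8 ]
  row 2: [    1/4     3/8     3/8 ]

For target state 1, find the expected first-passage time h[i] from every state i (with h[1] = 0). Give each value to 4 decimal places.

First-step conditioning: h[1] = 0; for i ≠ 1, h[i] = 1 + Σ_k P[i][k]·h[k].
  h[0] = 1 + 1/8·h[0] + 1/4·h[2]
  h[2] = 1 + 1/4·h[0] + 3/8·h[2]
Solving the 2×2 linear system over states ≠ 1 gives exactly h = [56/31, 0, 72/31] (h[1] = 0 is the target).

h = [1.8065, 0.0000, 2.3226]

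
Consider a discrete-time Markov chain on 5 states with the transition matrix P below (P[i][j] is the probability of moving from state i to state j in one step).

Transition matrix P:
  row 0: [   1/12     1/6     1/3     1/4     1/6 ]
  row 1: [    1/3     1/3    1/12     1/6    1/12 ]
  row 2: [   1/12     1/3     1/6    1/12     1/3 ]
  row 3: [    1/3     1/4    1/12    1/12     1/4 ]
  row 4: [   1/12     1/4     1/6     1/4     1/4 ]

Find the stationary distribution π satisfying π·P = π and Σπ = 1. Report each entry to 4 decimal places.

π = [0.1938, 0.2699, 0.1622, 0.1718, 0.2024]

Balance equations π_j = Σ_i π_i·P[i][j]:
  π_0 = 1/12·π_0 + 1/3·π_1 + 1/12·π_2 + 1/3·π_3 + 1/12·π_4
  π_1 = 1/6·π_0 + 1/3·π_1 + 1/3·π_2 + 1/4·π_3 + 1/4·π_4
  π_2 = 1/3·π_0 + 1/12·π_1 + 1/6·π_2 + 1/12·π_3 + 1/6·π_4
  π_3 = 1/4·π_0 + 1/6·π_1 + 1/12·π_2 + 1/12·π_3 + 1/4·π_4
  normalize: π_0 + π_1 + π_2 + π_3 + π_4 = 1
Solving the linear system gives exactly π = [1459/7530, 1016/3765, 407/2510, 647/3765, 254/1255].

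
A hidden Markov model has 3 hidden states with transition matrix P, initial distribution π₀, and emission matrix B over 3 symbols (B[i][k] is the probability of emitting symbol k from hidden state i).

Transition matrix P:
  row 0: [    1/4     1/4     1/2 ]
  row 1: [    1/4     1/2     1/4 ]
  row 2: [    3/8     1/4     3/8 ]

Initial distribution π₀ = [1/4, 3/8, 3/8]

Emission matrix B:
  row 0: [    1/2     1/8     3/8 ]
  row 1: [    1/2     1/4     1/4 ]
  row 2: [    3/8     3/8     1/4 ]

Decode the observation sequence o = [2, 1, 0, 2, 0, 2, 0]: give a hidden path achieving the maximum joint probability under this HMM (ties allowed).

t=0: δ = [9.375e-02, 9.375e-02, 9.375e-02]  (obs o_0=2)
t=1: δ = [4.395e-03, 1.172e-02, 1.758e-02]  ψ = [2, 1, 0]  (obs o_1=1)
t=2: δ = [3.296e-03, 2.930e-03, 2.472e-03]  ψ = [2, 1, 2]  (obs o_2=0)
t=3: δ = [3.476e-04, 3.662e-04, 4.120e-04]  ψ = [2, 1, 0]  (obs o_3=2)
t=4: δ = [7.725e-05, 9.155e-05, 6.518e-05]  ψ = [2, 1, 0]  (obs o_4=0)
t=5: δ = [9.166e-06, 1.144e-05, 9.656e-06]  ψ = [2, 1, 0]  (obs o_5=2)
t=6: δ = [1.810e-06, 2.861e-06, 1.719e-06]  ψ = [2, 1, 0]  (obs o_6=0)
backtrack: best end state = 1; path = [1, 1, 1, 1, 1, 1, 1]

path = [1, 1, 1, 1, 1, 1, 1]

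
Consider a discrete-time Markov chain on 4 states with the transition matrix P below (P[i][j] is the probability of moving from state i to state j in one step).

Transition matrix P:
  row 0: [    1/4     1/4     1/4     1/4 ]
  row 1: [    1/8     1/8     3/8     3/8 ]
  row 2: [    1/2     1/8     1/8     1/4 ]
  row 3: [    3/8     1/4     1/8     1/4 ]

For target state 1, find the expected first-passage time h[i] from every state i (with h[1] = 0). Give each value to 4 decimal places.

First-step conditioning: h[1] = 0; for i ≠ 1, h[i] = 1 + Σ_k P[i][k]·h[k].
  h[0] = 1 + 1/4·h[0] + 1/4·h[2] + 1/4·h[3]
  h[2] = 1 + 1/2·h[0] + 1/8·h[2] + 1/4·h[3]
  h[3] = 1 + 3/8·h[0] + 1/8·h[2] + 1/4·h[3]
Solving the 3×3 linear system over states ≠ 1 gives exactly h = [288/65, 0, 64/13, 284/65] (h[1] = 0 is the target).

h = [4.4308, 0.0000, 4.9231, 4.3692]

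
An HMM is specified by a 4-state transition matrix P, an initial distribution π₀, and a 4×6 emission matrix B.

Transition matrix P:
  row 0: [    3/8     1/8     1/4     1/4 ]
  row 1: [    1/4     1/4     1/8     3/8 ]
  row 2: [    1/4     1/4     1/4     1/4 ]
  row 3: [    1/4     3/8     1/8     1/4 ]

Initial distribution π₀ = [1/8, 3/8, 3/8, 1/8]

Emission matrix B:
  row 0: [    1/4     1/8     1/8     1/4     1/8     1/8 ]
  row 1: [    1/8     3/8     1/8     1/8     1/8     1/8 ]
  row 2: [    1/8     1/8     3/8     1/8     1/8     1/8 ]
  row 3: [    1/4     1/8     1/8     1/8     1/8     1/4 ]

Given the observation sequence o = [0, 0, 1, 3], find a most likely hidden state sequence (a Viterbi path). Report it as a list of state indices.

t=0: δ = [3.125e-02, 4.688e-02, 4.688e-02, 3.125e-02]  (obs o_0=0)
t=1: δ = [2.930e-03, 1.465e-03, 1.465e-03, 4.395e-03]  ψ = [0, 1, 2, 1]  (obs o_1=0)
t=2: δ = [1.373e-04, 6.180e-04, 9.155e-05, 1.373e-04]  ψ = [0, 3, 0, 3]  (obs o_2=1)
t=3: δ = [3.862e-05, 1.931e-05, 9.656e-06, 2.897e-05]  ψ = [1, 1, 1, 1]  (obs o_3=3)
backtrack: best end state = 0; path = [1, 3, 1, 0]

path = [1, 3, 1, 0]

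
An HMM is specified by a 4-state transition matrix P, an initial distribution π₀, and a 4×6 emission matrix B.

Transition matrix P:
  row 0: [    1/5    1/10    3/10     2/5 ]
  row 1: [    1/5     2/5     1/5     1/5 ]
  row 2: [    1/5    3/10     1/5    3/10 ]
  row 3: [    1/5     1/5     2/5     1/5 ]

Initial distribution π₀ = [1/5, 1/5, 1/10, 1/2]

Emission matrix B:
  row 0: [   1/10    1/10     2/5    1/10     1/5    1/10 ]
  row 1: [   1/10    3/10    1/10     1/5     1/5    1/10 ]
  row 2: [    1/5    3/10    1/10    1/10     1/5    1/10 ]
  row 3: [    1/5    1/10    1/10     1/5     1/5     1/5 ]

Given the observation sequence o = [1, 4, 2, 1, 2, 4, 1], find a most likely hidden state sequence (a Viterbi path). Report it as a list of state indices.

t=0: δ = [2.000e-02, 6.000e-02, 3.000e-02, 5.000e-02]  (obs o_0=1)
t=1: δ = [2.400e-03, 4.800e-03, 4.000e-03, 2.400e-03]  ψ = [1, 1, 3, 1]  (obs o_1=4)
t=2: δ = [3.840e-04, 1.920e-04, 9.600e-05, 1.200e-04]  ψ = [1, 1, 1, 2]  (obs o_2=2)
t=3: δ = [7.680e-06, 2.304e-05, 3.456e-05, 1.536e-05]  ψ = [0, 1, 0, 0]  (obs o_3=1)
t=4: δ = [2.765e-06, 1.037e-06, 6.912e-07, 1.037e-06]  ψ = [2, 2, 2, 2]  (obs o_4=2)
t=5: δ = [1.106e-07, 8.294e-08, 1.659e-07, 2.212e-07]  ψ = [0, 1, 0, 0]  (obs o_5=4)
t=6: δ = [4.424e-09, 1.493e-08, 2.654e-08, 4.977e-09]  ψ = [3, 2, 3, 2]  (obs o_6=1)
backtrack: best end state = 2; path = [1, 1, 0, 2, 0, 3, 2]

path = [1, 1, 0, 2, 0, 3, 2]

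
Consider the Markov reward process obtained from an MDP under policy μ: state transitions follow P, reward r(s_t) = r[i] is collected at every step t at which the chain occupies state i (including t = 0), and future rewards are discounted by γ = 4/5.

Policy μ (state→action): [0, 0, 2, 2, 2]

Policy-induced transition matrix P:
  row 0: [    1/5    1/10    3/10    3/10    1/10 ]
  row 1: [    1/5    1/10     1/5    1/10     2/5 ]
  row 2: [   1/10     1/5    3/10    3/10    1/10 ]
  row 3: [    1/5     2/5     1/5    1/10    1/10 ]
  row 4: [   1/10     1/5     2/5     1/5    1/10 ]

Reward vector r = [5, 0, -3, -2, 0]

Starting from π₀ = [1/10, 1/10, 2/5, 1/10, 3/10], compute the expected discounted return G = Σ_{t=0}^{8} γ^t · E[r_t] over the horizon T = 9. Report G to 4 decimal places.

t=0: π = [0.1000, 0.1000, 0.4000, 0.1000, 0.3000], E[r] = -0.9000, γ^t·E[r] = -0.900000, running G = -0.900000
t=1: π = [0.1300, 0.2000, 0.3100, 0.2300, 0.1300], E[r] = -0.7400, γ^t·E[r] = -0.592000, running G = -1.492000
t=2: π = [0.1560, 0.2130, 0.2700, 0.2010, 0.1600], E[r] = -0.4320, γ^t·E[r] = -0.276480, running G = -1.768480
t=3: π = [0.1570, 0.2033, 0.2746, 0.2012, 0.1639], E[r] = -0.4412, γ^t·E[r] = -0.225894, running G = -1.994374
t=4: π = [0.1562, 0.2042, 0.2759, 0.2027, 0.1610], E[r] = -0.4525, γ^t·E[r] = -0.185340, running G = -2.179714
t=5: π = [0.1563, 0.2045, 0.2754, 0.2025, 0.1613], E[r] = -0.4497, γ^t·E[r] = -0.147364, running G = -2.327079
t=6: π = [0.1563, 0.2044, 0.2754, 0.2025, 0.1614], E[r] = -0.4495, γ^t·E[r] = -0.117846, running G = -2.444924
t=7: π = [0.1563, 0.2044, 0.2754, 0.2025, 0.1613], E[r] = -0.4497, γ^t·E[r] = -0.094309, running G = -2.539233
t=8: π = [0.1563, 0.2044, 0.2754, 0.2025, 0.1613], E[r] = -0.4497, γ^t·E[r] = -0.075445, running G = -2.614678

G = -2.6147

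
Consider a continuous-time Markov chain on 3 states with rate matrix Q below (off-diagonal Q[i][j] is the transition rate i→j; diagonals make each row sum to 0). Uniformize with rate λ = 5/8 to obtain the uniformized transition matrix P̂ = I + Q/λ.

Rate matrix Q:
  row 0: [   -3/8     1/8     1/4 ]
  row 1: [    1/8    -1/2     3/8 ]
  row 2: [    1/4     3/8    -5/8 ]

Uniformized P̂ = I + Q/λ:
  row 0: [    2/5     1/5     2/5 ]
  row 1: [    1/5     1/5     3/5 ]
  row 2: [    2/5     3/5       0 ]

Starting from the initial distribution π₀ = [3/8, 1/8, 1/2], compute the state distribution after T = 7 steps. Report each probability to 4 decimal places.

t=0: π = [0.3750, 0.1250, 0.5000]
t=1: π = [0.3750, 0.4000, 0.2250]
t=2: π = [0.3200, 0.2900, 0.3900]
t=3: π = [0.3420, 0.3560, 0.3020]
t=4: π = [0.3288, 0.3208, 0.3504]
t=5: π = [0.3358, 0.3402, 0.3240]
t=6: π = [0.3320, 0.3296, 0.3384]
t=7: π = [0.3341, 0.3354, 0.3305]

π = [0.3341, 0.3354, 0.3305]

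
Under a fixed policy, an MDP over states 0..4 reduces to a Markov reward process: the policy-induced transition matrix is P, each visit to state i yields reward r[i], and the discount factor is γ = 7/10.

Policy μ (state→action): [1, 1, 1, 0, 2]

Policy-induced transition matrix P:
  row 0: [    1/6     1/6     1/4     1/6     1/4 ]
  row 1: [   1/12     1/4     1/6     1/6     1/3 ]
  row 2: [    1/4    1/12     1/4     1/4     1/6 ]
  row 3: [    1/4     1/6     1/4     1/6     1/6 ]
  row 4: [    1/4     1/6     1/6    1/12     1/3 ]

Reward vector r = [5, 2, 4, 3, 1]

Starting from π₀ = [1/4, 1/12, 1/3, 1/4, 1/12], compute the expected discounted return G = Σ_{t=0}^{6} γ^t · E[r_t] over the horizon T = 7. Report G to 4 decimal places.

t=0: π = [0.2500, 0.0833, 0.3333, 0.2500, 0.0833], E[r] = 3.5833, γ^t·E[r] = 3.583333, running G = 3.583333
t=1: π = [0.2153, 0.1458, 0.2361, 0.1875, 0.2153], E[r] = 3.0903, γ^t·E[r] = 2.163194, running G = 5.746528
t=2: π = [0.2078, 0.1591, 0.2199, 0.1684, 0.2448], E[r] = 2.9867, γ^t·E[r] = 1.463478, running G = 7.210006
t=3: π = [0.2062, 0.1616, 0.2163, 0.1646, 0.2513], E[r] = 2.9645, γ^t·E[r] = 1.016809, running G = 8.226815
t=4: π = [0.2059, 0.1621, 0.2156, 0.1638, 0.2527], E[r] = 2.9599, γ^t·E[r] = 0.710679, running G = 8.937494
t=5: π = [0.2058, 0.1622, 0.2154, 0.1636, 0.2530], E[r] = 2.9590, γ^t·E[r] = 0.497315, running G = 9.434808
t=6: π = [0.2058, 0.1622, 0.2154, 0.1635, 0.2530], E[r] = 2.9588, γ^t·E[r] = 0.348097, running G = 9.782905

G = 9.7829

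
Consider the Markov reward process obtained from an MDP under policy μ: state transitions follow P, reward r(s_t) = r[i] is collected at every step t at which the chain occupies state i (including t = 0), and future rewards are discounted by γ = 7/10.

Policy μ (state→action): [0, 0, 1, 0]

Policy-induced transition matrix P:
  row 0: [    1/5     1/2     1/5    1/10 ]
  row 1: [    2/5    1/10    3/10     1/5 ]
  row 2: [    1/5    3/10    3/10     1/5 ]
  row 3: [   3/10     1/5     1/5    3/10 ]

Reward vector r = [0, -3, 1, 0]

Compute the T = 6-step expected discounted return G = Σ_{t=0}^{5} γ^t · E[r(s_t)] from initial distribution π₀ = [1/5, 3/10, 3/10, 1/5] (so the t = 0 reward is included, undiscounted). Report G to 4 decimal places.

G = -1.6971

t=0: π = [0.2000, 0.3000, 0.3000, 0.2000], E[r] = -0.6000, γ^t·E[r] = -0.600000, running G = -0.600000
t=1: π = [0.2800, 0.2600, 0.2600, 0.2000], E[r] = -0.5200, γ^t·E[r] = -0.364000, running G = -0.964000
t=2: π = [0.2720, 0.2840, 0.2520, 0.1920], E[r] = -0.6000, γ^t·E[r] = -0.294000, running G = -1.258000
t=3: π = [0.2760, 0.2784, 0.2536, 0.1920], E[r] = -0.5816, γ^t·E[r] = -0.199489, running G = -1.457489
t=4: π = [0.2749, 0.2803, 0.2532, 0.1916], E[r] = -0.5878, γ^t·E[r] = -0.141121, running G = -1.598610
t=5: π = [0.2752, 0.2798, 0.2534, 0.1917], E[r] = -0.5859, γ^t·E[r] = -0.098473, running G = -1.697083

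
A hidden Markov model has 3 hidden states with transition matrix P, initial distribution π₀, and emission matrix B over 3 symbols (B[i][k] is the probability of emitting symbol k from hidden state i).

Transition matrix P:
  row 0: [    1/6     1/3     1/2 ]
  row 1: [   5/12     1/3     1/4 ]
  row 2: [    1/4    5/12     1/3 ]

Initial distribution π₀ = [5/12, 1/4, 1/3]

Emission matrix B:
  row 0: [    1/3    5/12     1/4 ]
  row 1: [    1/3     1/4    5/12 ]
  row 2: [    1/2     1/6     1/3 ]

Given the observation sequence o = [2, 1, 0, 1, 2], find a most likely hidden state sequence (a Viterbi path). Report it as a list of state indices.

path = [1, 0, 2, 0, 2]

t=0: δ = [1.042e-01, 1.042e-01, 1.111e-01]  (obs o_0=2)
t=1: δ = [1.808e-02, 1.157e-02, 8.681e-03]  ψ = [1, 2, 0]  (obs o_1=1)
t=2: δ = [1.608e-03, 2.009e-03, 4.521e-03]  ψ = [1, 0, 0]  (obs o_2=0)
t=3: δ = [4.710e-04, 4.710e-04, 2.512e-04]  ψ = [2, 2, 2]  (obs o_3=1)
t=4: δ = [4.906e-05, 6.541e-05, 7.849e-05]  ψ = [1, 0, 0]  (obs o_4=2)
backtrack: best end state = 2; path = [1, 0, 2, 0, 2]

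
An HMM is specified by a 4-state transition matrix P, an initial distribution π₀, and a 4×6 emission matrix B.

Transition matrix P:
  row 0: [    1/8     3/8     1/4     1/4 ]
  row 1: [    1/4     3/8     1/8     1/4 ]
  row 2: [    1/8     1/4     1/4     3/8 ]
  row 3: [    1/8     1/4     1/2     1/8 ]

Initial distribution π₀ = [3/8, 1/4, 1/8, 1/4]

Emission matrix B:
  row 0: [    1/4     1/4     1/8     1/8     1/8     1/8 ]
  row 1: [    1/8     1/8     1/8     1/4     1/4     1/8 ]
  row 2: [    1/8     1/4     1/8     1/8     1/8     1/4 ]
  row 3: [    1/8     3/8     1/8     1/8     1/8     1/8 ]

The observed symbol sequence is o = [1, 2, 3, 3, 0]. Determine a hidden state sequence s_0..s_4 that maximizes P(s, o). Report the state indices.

t=0: δ = [9.375e-02, 3.125e-02, 3.125e-02, 9.375e-02]  (obs o_0=1)
t=1: δ = [1.465e-03, 4.395e-03, 5.859e-03, 2.930e-03]  ψ = [0, 0, 3, 0]  (obs o_1=2)
t=2: δ = [1.373e-04, 4.120e-04, 1.831e-04, 2.747e-04]  ψ = [1, 1, 2, 2]  (obs o_2=3)
t=3: δ = [1.287e-05, 3.862e-05, 1.717e-05, 1.287e-05]  ψ = [1, 1, 3, 1]  (obs o_3=3)
t=4: δ = [2.414e-06, 1.810e-06, 8.047e-07, 1.207e-06]  ψ = [1, 1, 3, 1]  (obs o_4=0)
backtrack: best end state = 0; path = [0, 1, 1, 1, 0]

path = [0, 1, 1, 1, 0]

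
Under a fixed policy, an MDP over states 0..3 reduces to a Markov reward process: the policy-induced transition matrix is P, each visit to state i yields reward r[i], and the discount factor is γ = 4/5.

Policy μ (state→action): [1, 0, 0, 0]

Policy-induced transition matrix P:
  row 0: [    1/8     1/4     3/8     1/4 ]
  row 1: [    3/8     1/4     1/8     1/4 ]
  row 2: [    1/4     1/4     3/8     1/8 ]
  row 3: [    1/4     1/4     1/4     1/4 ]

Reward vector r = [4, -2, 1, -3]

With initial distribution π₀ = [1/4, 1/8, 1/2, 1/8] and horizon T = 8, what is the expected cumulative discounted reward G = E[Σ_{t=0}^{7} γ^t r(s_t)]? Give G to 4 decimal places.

G = 1.3928

t=0: π = [0.2500, 0.1250, 0.5000, 0.1250], E[r] = 0.8750, γ^t·E[r] = 0.875000, running G = 0.875000
t=1: π = [0.2344, 0.2500, 0.3281, 0.1875], E[r] = 0.2031, γ^t·E[r] = 0.162500, running G = 1.037500
t=2: π = [0.2520, 0.2500, 0.2891, 0.2090], E[r] = 0.1699, γ^t·E[r] = 0.108750, running G = 1.146250
t=3: π = [0.2498, 0.2500, 0.2864, 0.2139], E[r] = 0.1438, γ^t·E[r] = 0.073625, running G = 1.219875
t=4: π = [0.2500, 0.2500, 0.2858, 0.2142], E[r] = 0.1433, γ^t·E[r] = 0.058688, running G = 1.278563
t=5: π = [0.2500, 0.2500, 0.2857, 0.2143], E[r] = 0.1429, γ^t·E[r] = 0.046816, running G = 1.325379
t=6: π = [0.2500, 0.2500, 0.2857, 0.2143], E[r] = 0.1429, γ^t·E[r] = 0.037451, running G = 1.362830
t=7: π = [0.2500, 0.2500, 0.2857, 0.2143], E[r] = 0.1429, γ^t·E[r] = 0.029959, running G = 1.392789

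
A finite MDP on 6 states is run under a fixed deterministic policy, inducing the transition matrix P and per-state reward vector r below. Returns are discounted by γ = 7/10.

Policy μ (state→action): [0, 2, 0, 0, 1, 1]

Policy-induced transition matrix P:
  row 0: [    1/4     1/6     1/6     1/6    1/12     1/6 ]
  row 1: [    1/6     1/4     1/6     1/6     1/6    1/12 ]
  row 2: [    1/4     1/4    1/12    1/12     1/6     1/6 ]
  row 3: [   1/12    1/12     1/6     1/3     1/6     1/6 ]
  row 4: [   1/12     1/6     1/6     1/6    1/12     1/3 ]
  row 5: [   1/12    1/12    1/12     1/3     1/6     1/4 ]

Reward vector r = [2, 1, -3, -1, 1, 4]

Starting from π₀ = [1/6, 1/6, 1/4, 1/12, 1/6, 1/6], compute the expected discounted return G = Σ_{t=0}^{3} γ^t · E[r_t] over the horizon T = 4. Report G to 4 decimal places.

G = 1.6948

t=0: π = [0.1667, 0.1667, 0.2500, 0.0833, 0.1667, 0.1667], E[r] = 0.5000, γ^t·E[r] = 0.500000, running G = 0.500000
t=1: π = [0.1667, 0.1806, 0.1319, 0.1875, 0.1389, 0.1944], E[r] = 0.8472, γ^t·E[r] = 0.593056, running G = 1.093056
t=2: π = [0.1481, 0.1609, 0.1395, 0.2193, 0.1412, 0.1910], E[r] = 0.7245, γ^t·E[r] = 0.355023, running G = 1.448079
t=3: π = [0.1447, 0.1575, 0.1391, 0.2234, 0.1426, 0.1927], E[r] = 0.7194, γ^t·E[r] = 0.246763, running G = 1.694842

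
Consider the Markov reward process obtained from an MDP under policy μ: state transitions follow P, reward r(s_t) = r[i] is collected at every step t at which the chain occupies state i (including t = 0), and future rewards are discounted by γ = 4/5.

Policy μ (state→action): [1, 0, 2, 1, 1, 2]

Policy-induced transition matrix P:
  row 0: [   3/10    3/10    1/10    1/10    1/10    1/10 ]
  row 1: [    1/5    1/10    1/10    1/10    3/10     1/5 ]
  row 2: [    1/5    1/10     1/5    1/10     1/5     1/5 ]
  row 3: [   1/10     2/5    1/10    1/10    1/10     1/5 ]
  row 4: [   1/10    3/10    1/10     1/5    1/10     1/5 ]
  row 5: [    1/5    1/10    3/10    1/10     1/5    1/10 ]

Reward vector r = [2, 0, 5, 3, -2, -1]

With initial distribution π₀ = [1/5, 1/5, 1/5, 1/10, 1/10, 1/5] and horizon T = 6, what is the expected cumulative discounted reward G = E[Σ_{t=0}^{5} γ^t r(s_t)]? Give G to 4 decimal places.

G = 3.9291

t=0: π = [0.2000, 0.2000, 0.2000, 0.1000, 0.1000, 0.2000], E[r] = 1.3000, γ^t·E[r] = 1.300000, running G = 1.300000
t=1: π = [0.2000, 0.1900, 0.1600, 0.1100, 0.1800, 0.1600], E[r] = 1.0100, γ^t·E[r] = 0.808000, running G = 2.108000
t=2: π = [0.1910, 0.2090, 0.1480, 0.1180, 0.1700, 0.1640], E[r] = 0.9720, γ^t·E[r] = 0.622080, running G = 2.730080
t=3: π = [0.1903, 0.2076, 0.1476, 0.1170, 0.1730, 0.1645], E[r] = 0.9591, γ^t·E[r] = 0.491059, running G = 3.221139
t=4: π = [0.1900, 0.2078, 0.1477, 0.1173, 0.1727, 0.1645], E[r] = 0.9603, γ^t·E[r] = 0.393331, running G = 3.614470
t=5: π = [0.1900, 0.2077, 0.1477, 0.1173, 0.1728, 0.1645], E[r] = 0.9601, γ^t·E[r] = 0.314600, running G = 3.929070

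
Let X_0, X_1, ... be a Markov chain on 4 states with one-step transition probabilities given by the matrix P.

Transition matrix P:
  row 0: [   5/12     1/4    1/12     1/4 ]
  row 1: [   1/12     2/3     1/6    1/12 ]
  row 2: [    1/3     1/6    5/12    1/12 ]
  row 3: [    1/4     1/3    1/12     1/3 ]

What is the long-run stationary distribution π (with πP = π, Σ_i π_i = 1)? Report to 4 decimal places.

Balance equations π_j = Σ_i π_i·P[i][j]:
  π_0 = 5/12·π_0 + 1/12·π_1 + 1/3·π_2 + 1/4·π_3
  π_1 = 1/4·π_0 + 2/3·π_1 + 1/6·π_2 + 1/3·π_3
  π_2 = 1/12·π_0 + 1/6·π_1 + 5/12·π_2 + 1/12·π_3
  normalize: π_0 + π_1 + π_2 + π_3 = 1
Solving the linear system gives exactly π = [10/43, 55/129, 23/129, 7/43].

π = [0.2326, 0.4264, 0.1783, 0.1628]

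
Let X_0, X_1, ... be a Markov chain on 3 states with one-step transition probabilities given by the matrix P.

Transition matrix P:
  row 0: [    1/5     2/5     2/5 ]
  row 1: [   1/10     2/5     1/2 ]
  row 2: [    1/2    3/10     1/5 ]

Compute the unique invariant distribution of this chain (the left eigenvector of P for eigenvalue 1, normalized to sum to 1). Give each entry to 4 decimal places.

π = [0.2727, 0.3636, 0.3636]

Balance equations π_j = Σ_i π_i·P[i][j]:
  π_0 = 1/5·π_0 + 1/10·π_1 + 1/2·π_2
  π_1 = 2/5·π_0 + 2/5·π_1 + 3/10·π_2
  normalize: π_0 + π_1 + π_2 = 1
Solving the linear system gives exactly π = [3/11, 4/11, 4/11].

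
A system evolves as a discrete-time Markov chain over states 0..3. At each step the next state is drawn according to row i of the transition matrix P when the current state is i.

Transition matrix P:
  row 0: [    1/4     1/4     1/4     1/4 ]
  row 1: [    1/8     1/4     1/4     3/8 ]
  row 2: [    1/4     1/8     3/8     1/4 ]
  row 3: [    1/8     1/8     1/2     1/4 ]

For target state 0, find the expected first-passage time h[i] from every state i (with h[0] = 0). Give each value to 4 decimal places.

h = [0.0000, 5.8427, 5.0337, 5.6629]

First-step conditioning: h[0] = 0; for i ≠ 0, h[i] = 1 + Σ_k P[i][k]·h[k].
  h[1] = 1 + 1/4·h[1] + 1/4·h[2] + 3/8·h[3]
  h[2] = 1 + 1/8·h[1] + 3/8·h[2] + 1/4·h[3]
  h[3] = 1 + 1/8·h[1] + 1/2·h[2] + 1/4·h[3]
Solving the 3×3 linear system over states ≠ 0 gives exactly h = [0, 520/89, 448/89, 504/89] (h[0] = 0 is the target).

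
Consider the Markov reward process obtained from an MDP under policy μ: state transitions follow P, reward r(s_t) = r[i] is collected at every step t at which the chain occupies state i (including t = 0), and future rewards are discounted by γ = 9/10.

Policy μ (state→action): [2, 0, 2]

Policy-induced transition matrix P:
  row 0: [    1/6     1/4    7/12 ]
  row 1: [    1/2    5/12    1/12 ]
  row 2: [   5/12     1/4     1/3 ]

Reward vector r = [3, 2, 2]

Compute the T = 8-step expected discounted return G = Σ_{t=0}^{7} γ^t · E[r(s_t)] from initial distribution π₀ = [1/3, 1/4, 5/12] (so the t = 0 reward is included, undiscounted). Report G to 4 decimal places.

G = 13.3831

t=0: π = [0.3333, 0.2500, 0.4167], E[r] = 2.3333, γ^t·E[r] = 2.333333, running G = 2.333333
t=1: π = [0.3542, 0.2917, 0.3542], E[r] = 2.3542, γ^t·E[r] = 2.118750, running G = 4.452083
t=2: π = [0.3524, 0.2986, 0.3490], E[r] = 2.3524, γ^t·E[r] = 1.905469, running G = 6.357552
t=3: π = [0.3534, 0.2998, 0.3468], E[r] = 2.3534, γ^t·E[r] = 1.715660, running G = 8.073212
t=4: π = [0.3533, 0.3000, 0.3468], E[r] = 2.3533, γ^t·E[r] = 1.543991, running G = 9.617204
t=5: π = [0.3533, 0.3000, 0.3467], E[r] = 2.3533, γ^t·E[r] = 1.389625, running G = 11.006828
t=6: π = [0.3533, 0.3000, 0.3467], E[r] = 2.3533, γ^t·E[r] = 1.250656, running G = 12.257485
t=7: π = [0.3533, 0.3000, 0.3467], E[r] = 2.3533, γ^t·E[r] = 1.125592, running G = 13.383077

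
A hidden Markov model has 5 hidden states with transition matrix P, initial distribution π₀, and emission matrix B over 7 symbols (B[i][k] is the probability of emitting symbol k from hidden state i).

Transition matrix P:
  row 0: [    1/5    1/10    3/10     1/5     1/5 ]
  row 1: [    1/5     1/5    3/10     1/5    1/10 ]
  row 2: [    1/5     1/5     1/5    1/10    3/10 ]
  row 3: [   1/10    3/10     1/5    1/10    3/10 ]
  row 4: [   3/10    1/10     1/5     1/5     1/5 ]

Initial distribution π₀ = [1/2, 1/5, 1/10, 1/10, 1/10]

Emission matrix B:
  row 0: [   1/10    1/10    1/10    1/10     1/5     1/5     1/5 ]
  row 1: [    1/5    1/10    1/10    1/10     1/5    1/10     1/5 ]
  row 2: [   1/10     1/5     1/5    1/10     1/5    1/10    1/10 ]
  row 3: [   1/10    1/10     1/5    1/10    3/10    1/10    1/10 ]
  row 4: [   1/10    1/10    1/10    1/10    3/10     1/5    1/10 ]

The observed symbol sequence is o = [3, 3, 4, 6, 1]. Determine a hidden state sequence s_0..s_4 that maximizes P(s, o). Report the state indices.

t=0: δ = [5.000e-02, 2.000e-02, 1.000e-02, 1.000e-02, 1.000e-02]  (obs o_0=3)
t=1: δ = [1.000e-03, 5.000e-04, 1.500e-03, 1.000e-03, 1.000e-03]  ψ = [0, 0, 0, 0, 0]  (obs o_1=3)
t=2: δ = [6.000e-05, 6.000e-05, 6.000e-05, 6.000e-05, 1.350e-04]  ψ = [2, 2, 0, 0, 2]  (obs o_2=4)
t=3: δ = [8.100e-06, 3.600e-06, 2.700e-06, 2.700e-06, 2.700e-06]  ψ = [4, 3, 4, 4, 4]  (obs o_3=6)
t=4: δ = [1.620e-07, 8.100e-08, 4.860e-07, 1.620e-07, 1.620e-07]  ψ = [0, 0, 0, 0, 0]  (obs o_4=1)
backtrack: best end state = 2; path = [0, 2, 4, 0, 2]

path = [0, 2, 4, 0, 2]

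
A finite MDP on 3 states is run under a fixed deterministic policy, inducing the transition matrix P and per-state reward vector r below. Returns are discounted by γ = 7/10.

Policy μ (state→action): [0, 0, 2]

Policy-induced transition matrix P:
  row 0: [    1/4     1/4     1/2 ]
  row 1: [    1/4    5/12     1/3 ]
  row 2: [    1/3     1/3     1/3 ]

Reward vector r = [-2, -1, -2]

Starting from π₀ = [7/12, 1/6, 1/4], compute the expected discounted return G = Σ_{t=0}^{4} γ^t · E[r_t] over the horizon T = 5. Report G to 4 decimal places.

G = -4.8091

t=0: π = [0.5833, 0.1667, 0.2500], E[r] = -1.8333, γ^t·E[r] = -1.833333, running G = -1.833333
t=1: π = [0.2708, 0.2986, 0.4306], E[r] = -1.7014, γ^t·E[r] = -1.190972, running G = -3.024306
t=2: π = [0.2859, 0.3356, 0.3785], E[r] = -1.6644, γ^t·E[r] = -0.815532, running G = -3.839838
t=3: π = [0.2815, 0.3375, 0.3810], E[r] = -1.6625, γ^t·E[r] = -0.570244, running G = -4.410082
t=4: π = [0.2817, 0.3380, 0.3803], E[r] = -1.6620, γ^t·E[r] = -0.399047, running G = -4.809129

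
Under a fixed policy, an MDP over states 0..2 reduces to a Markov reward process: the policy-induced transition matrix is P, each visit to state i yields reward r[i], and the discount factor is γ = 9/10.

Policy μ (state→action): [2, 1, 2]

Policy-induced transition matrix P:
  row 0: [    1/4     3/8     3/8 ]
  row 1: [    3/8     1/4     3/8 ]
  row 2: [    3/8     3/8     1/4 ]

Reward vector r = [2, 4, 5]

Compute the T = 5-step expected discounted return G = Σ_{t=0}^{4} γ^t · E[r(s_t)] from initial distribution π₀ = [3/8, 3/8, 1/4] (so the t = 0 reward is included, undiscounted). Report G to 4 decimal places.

t=0: π = [0.3750, 0.3750, 0.2500], E[r] = 3.5000, γ^t·E[r] = 3.500000, running G = 3.500000
t=1: π = [0.3281, 0.3281, 0.3438], E[r] = 3.6875, γ^t·E[r] = 3.318750, running G = 6.818750
t=2: π = [0.3340, 0.3340, 0.3320], E[r] = 3.6641, γ^t·E[r] = 2.967891, running G = 9.786641
t=3: π = [0.3333, 0.3333, 0.3335], E[r] = 3.6670, γ^t·E[r] = 2.673237, running G = 12.459878
t=4: π = [0.3333, 0.3333, 0.3333], E[r] = 3.6666, γ^t·E[r] = 2.405673, running G = 14.865551

G = 14.8656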